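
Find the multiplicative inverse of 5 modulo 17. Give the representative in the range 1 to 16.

17 = 3·5 + 2
5 = 2·2 + 1
2 = 2·1 + 0
Back-substituting gives 5·7 ≡ 1 (mod 17).

7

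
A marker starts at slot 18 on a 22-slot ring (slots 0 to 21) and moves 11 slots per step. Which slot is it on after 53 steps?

53·11 = 583.
583 mod 22 = 11 (since 26·22 = 572).
(18 + 11) mod 22 = 7.

7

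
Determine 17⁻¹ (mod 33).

2

17·2 = 34 = 1·33 + 1, so 17⁻¹ ≡ 2 (mod 33).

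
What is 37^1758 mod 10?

Last digits of 7^n: 7, 9, 3, 1 (period 4).
1758 leaves remainder 2 on division by 4, so 37^1758 ends in 9.

9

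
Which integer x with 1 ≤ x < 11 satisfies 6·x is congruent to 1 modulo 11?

11 = 1·6 + 5
6 = 1·5 + 1
5 = 5·1 + 0
Back-substituting gives 6·2 ≡ 1 (mod 11).

2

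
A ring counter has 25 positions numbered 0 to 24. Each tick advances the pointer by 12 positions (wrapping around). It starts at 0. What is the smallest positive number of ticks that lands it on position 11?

12⁻¹ ≡ 23 (mod 25) because 12·23 = 276 = 11·25 + 1.
So x ≡ 23·11 = 253 ≡ 3 (mod 25).

3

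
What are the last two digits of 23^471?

27

Successive squares of 23 mod 100: 23^1≡23, 23^2≡29, 23^4≡41, 23^8≡81, 23^16≡61, 23^32≡21, 23^64≡41, 23^128≡81, 23^256≡61.
Since 471 = 1 + 2 + 4 + 16 + 64 + 128 + 256 in binary, 23^471 ≡ 23·29·41·61·41·81·61 ≡ 27 (mod 100).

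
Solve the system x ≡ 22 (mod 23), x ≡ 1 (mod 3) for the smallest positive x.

Since 3·8 ≡ 1 (mod 23), take x = 1 + 3·((22−1)·8 mod 23) = 1 + 3·7 = 22.
Check: 22 mod 23 = 22, 22 mod 3 = 1.

22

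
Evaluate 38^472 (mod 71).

16

Square-and-reduce mod 71: 38^1≡38, 38^2≡24, 38^4≡8, 38^8≡64, 38^16≡49, 38^32≡58, 38^64≡27, 38^128≡19, 38^256≡6.
Since 472 = 8 + 16 + 64 + 128 + 256 in binary, 38^472 ≡ 64·49·27·19·6 ≡ 16 (mod 71).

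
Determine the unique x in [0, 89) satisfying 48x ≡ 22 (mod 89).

19

The inverse of 48 mod 89 is 13 (since 48·13 = 624 ≡ 1).
So x ≡ 13·22 = 286 ≡ 19 (mod 89).
Check: 48·19 = 912 = 10·89 + 22.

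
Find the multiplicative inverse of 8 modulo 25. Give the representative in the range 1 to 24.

22

25 = 3·8 + 1
8 = 8·1 + 0
Back-substituting gives 8·22 ≡ 1 (mod 25).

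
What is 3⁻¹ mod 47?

16

47 = 15·3 + 2
3 = 1·2 + 1
2 = 2·1 + 0
Back-substituting gives 3·16 ≡ 1 (mod 47).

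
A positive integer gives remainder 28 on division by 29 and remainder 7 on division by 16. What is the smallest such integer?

x ≡ 7 (mod 16) gives x ∈ {7, 23, 39, 55, 71, 87, 103, 119, …}.
The first of these with x mod 29 = 28 is 231.

231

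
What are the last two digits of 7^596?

01

Successive squares of 7 mod 100: 7^1≡7, 7^2≡49, 7^4≡1, 7^8≡1, 7^16≡1, 7^32≡1, 7^64≡1, 7^128≡1, 7^256≡1, 7^512≡1.
596 = 4 + 16 + 64 + 512, so 7^596 ≡ 1·1·1·1 ≡ 1 (mod 100).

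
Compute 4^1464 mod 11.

Square-and-reduce mod 11: 4^1≡4, 4^2≡5, 4^4≡3, 4^8≡9, 4^16≡4, 4^32≡5, 4^64≡3, 4^128≡9, 4^256≡4, 4^512≡5, 4^1024≡3.
1464 = 8 + 16 + 32 + 128 + 256 + 1024, so 4^1464 ≡ 9·4·5·9·4·3 ≡ 3 (mod 11).

3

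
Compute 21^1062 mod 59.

5

Successive squares of 21 mod 59: 21^1≡21, 21^2≡28, 21^4≡17, 21^8≡53, 21^16≡36, 21^32≡57, 21^64≡4, 21^128≡16, 21^256≡20, 21^512≡46, 21^1024≡51.
1062 = 2 + 4 + 32 + 1024, so 21^1062 ≡ 28·17·57·51 ≡ 5 (mod 59).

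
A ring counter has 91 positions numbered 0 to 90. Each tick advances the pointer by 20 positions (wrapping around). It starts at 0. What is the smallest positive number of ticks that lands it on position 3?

The inverse of 20 mod 91 is 41 (since 20·41 = 820 ≡ 1).
Multiplying both sides by 41: x ≡ 41·3 = 123 ≡ 32 (mod 91).

32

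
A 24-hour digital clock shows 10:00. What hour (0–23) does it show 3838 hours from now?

8

3838 = 159·24 + 22, so 3838 mod 24 = 22.
(10 + 22) mod 24 = 8.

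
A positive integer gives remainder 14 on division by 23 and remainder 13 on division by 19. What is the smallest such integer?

Since 19·17 ≡ 1 (mod 23), take x = 13 + 19·((14−13)·17 mod 23) = 13 + 19·17 = 336.
Check: 336 mod 23 = 14, 336 mod 19 = 13.

336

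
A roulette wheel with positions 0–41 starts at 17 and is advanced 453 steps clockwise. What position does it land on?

8

453 mod 42 = 33 (since 10·42 = 420).
(17 + 33) mod 42 = 8.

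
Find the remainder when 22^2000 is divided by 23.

1

Successive squares of 22 mod 23: 22^1≡22, 22^2≡1, 22^4≡1, 22^8≡1, 22^16≡1, 22^32≡1, 22^64≡1, 22^128≡1, 22^256≡1, 22^512≡1, 22^1024≡1.
Since 2000 = 16 + 64 + 128 + 256 + 512 + 1024 in binary, 22^2000 ≡ 1·1·1·1·1·1 ≡ 1 (mod 23).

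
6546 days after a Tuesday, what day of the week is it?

6546 mod 7 = 1 (since 935·7 = 6545).
Tuesday + 1 day → Wednesday.

Wednesday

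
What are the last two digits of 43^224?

By repeated squaring mod 100: 43^1≡43, 43^2≡49, 43^4≡1, 43^8≡1, 43^16≡1, 43^32≡1, 43^64≡1, 43^128≡1.
224 = 32 + 64 + 128, so 43^224 ≡ 1·1·1 ≡ 1 (mod 100).

01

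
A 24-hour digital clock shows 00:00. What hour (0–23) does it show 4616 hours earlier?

4616 − 192·24 = 8, so 4616 ≡ 8 (mod 24).
(0 − 8) mod 24 = 16.

16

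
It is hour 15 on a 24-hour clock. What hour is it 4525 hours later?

4

4525 = 188·24 + 13, so 4525 mod 24 = 13.
(15 + 13) mod 24 = 4.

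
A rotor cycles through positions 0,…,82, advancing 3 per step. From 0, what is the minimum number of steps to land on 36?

3⁻¹ ≡ 28 (mod 83) because 3·28 = 84 = 1·83 + 1.
So x ≡ 28·36 = 1008 ≡ 12 (mod 83).
Check: 3·12 = 36 = 0·83 + 36.

12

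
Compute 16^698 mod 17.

Square-and-reduce mod 17: 16^1≡16, 16^2≡1, 16^4≡1, 16^8≡1, 16^16≡1, 16^32≡1, 16^64≡1, 16^128≡1, 16^256≡1, 16^512≡1.
Since 698 = 2 + 8 + 16 + 32 + 128 + 512 in binary, 16^698 ≡ 1·1·1·1·1·1 ≡ 1 (mod 17).

1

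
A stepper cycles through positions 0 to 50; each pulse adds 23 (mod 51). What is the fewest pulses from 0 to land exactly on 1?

20

23·20 = 460 = 9·51 + 1, so 23⁻¹ ≡ 20 (mod 51).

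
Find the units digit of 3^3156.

Last digits of 3^n: 3, 9, 7, 1 (period 4).
3156 leaves remainder 0 on division by 4, so 3^3156 ends in 1.

1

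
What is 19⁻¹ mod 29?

19·26 = 494 = 17·29 + 1, so 19⁻¹ ≡ 26 (mod 29).

26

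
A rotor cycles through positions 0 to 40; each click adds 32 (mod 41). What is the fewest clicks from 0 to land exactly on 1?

9

32·9 = 288 = 7·41 + 1, so 32⁻¹ ≡ 9 (mod 41).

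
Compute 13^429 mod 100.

Square-and-reduce mod 100: 13^1≡13, 13^2≡69, 13^4≡61, 13^8≡21, 13^16≡41, 13^32≡81, 13^64≡61, 13^128≡21, 13^256≡41.
429 = 1 + 4 + 8 + 32 + 128 + 256, so 13^429 ≡ 13·61·21·81·21·41 ≡ 73 (mod 100).

73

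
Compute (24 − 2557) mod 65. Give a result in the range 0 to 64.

2557 − 39·65 = 22, so 2557 ≡ 22 (mod 65).
(24 − 22) mod 65 = 2.

2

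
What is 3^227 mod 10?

7

The units digit of 3^n cycles with period 4: 3, 9, 7, 1, …
227 mod 4 = 3, so the last digit matches 3^3 = 7.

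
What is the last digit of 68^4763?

The units digit of 68^n cycles with period 4: 8, 4, 2, 6, …
4763 mod 4 = 3, so the last digit matches 8^3 = 2.

2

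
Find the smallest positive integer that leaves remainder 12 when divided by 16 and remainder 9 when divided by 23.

x ≡ 12 (mod 16) gives x ∈ {12, 28, 44, 60, 76, 92, 108, 124}.
The first of these with x mod 23 = 9 is 124.

124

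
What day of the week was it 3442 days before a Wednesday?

3442 − 491·7 = 5, so 3442 ≡ 5 (mod 7).
Wednesday − 5 days → Friday.

Friday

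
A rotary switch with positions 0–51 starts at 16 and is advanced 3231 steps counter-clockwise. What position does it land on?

9

Dividing 3231 by 52 gives quotient 62 and remainder 7.
(16 − 7) mod 52 = 9.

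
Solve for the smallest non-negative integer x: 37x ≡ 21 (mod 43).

The inverse of 37 mod 43 is 7 (since 37·7 = 259 ≡ 1).
So x ≡ 7·21 = 147 ≡ 18 (mod 43).

18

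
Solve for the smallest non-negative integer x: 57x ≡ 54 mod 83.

57⁻¹ ≡ 67 (mod 83) because 57·67 = 3819 = 46·83 + 1.
Multiplying both sides by 67: x ≡ 67·54 = 3618 ≡ 49 (mod 83).

49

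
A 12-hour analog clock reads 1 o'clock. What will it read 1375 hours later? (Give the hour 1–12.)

8

1375 mod 12 = 7 (since 114·12 = 1368).
1 + 7 → 8 on a 12-hour dial.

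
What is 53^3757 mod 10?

3

The units digit of 53^n cycles with period 4: 3, 9, 7, 1, …
3757 leaves remainder 1 on division by 4, so 53^3757 ends in 3.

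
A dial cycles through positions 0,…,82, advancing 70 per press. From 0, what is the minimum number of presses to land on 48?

The inverse of 70 mod 83 is 51 (since 70·51 = 3570 ≡ 1).
So x ≡ 51·48 = 2448 ≡ 41 (mod 83).
Check: 70·41 = 2870 = 34·83 + 48.

41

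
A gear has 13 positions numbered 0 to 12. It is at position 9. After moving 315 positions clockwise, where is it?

315 = 24·13 + 3, so 315 mod 13 = 3.
(9 + 3) mod 13 = 12.

12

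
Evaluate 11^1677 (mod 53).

Successive squares of 11 mod 53: 11^1≡11, 11^2≡15, 11^4≡13, 11^8≡10, 11^16≡47, 11^32≡36, 11^64≡24, 11^128≡46, 11^256≡49, 11^512≡16, 11^1024≡44.
1677 = 1 + 4 + 8 + 128 + 512 + 1024, so 11^1677 ≡ 11·13·10·46·16·44 ≡ 52 (mod 53).

52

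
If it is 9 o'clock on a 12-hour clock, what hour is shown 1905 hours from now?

6

1905 − 158·12 = 9, so 1905 ≡ 9 (mod 12).
9 + 9 → 6 on a 12-hour dial.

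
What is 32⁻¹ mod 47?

25

32·25 = 800 = 17·47 + 1, so 32⁻¹ ≡ 25 (mod 47).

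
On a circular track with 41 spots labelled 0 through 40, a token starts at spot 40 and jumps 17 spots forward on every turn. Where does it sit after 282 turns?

37

282·17 = 4794.
4794 mod 41 = 38 (since 116·41 = 4756).
(40 + 38) mod 41 = 37.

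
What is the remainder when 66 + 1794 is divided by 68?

24

1794 − 26·68 = 26, so 1794 ≡ 26 (mod 68).
(66 + 26) mod 68 = 24.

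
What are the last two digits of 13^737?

Square-and-reduce mod 100: 13^1≡13, 13^2≡69, 13^4≡61, 13^8≡21, 13^16≡41, 13^32≡81, 13^64≡61, 13^128≡21, 13^256≡41, 13^512≡81.
737 = 1 + 32 + 64 + 128 + 512, so 13^737 ≡ 13·81·61·21·81 ≡ 33 (mod 100).

33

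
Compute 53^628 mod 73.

By repeated squaring mod 73: 53^1≡53, 53^2≡35, 53^4≡57, 53^8≡37, 53^16≡55, 53^32≡32, 53^64≡2, 53^128≡4, 53^256≡16, 53^512≡37.
Since 628 = 4 + 16 + 32 + 64 + 512 in binary, 53^628 ≡ 57·55·32·2·37 ≡ 18 (mod 73).

18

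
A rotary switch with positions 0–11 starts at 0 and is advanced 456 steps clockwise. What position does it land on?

Dividing 456 by 12 gives quotient 38 and remainder 0.
(0 + 0) mod 12 = 0.

0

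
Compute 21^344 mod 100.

81

By repeated squaring mod 100: 21^1≡21, 21^2≡41, 21^4≡81, 21^8≡61, 21^16≡21, 21^32≡41, 21^64≡81, 21^128≡61, 21^256≡21.
344 = 8 + 16 + 64 + 256, so 21^344 ≡ 61·21·81·21 ≡ 81 (mod 100).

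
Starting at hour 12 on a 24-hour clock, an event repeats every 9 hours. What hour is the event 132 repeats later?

132·9 = 1188.
1188 mod 24 = 12 (since 49·24 = 1176).
(12 + 12) mod 24 = 0.

0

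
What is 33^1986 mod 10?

Powers of 3 mod 10 repeat with period 4: 3, 9, 7, 1.
1986 leaves remainder 2 on division by 4, so 33^1986 ends in 9.

9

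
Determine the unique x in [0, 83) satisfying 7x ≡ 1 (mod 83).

12

The inverse of 7 mod 83 is 12 (since 7·12 = 84 ≡ 1).
Multiplying both sides by 12: x ≡ 12·1 = 12 ≡ 12 (mod 83).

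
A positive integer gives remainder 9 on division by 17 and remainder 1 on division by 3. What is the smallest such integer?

x ≡ 1 (mod 3) gives x ∈ {1, 4, 7, 10, 13, 16, 19, 22, …}.
The first of these with x mod 17 = 9 is 43.

43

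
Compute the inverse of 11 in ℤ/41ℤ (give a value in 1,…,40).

15

41 = 3·11 + 8
11 = 1·8 + 3
8 = 2·3 + 2
3 = 1·2 + 1
2 = 2·1 + 0
Back-substituting gives 11·15 ≡ 1 (mod 41).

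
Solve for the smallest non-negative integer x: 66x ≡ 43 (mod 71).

The inverse of 66 mod 71 is 14 (since 66·14 = 924 ≡ 1).
Multiplying both sides by 14: x ≡ 14·43 = 602 ≡ 34 (mod 71).

34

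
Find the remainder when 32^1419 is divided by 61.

11

Successive squares of 32 mod 61: 32^1≡32, 32^2≡48, 32^4≡47, 32^8≡13, 32^16≡47, 32^32≡13, 32^64≡47, 32^128≡13, 32^256≡47, 32^512≡13, 32^1024≡47.
Since 1419 = 1 + 2 + 8 + 128 + 256 + 1024 in binary, 32^1419 ≡ 32·48·13·13·47·47 ≡ 11 (mod 61).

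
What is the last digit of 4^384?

6

The units digit of 4^n cycles with period 2: 4, 6, …
384 mod 2 = 0, so the last digit matches 4^2 = 6.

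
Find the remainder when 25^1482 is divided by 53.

1

Square-and-reduce mod 53: 25^1≡25, 25^2≡42, 25^4≡15, 25^8≡13, 25^16≡10, 25^32≡47, 25^64≡36, 25^128≡24, 25^256≡46, 25^512≡49, 25^1024≡16.
Since 1482 = 2 + 8 + 64 + 128 + 256 + 1024 in binary, 25^1482 ≡ 42·13·36·24·46·16 ≡ 1 (mod 53).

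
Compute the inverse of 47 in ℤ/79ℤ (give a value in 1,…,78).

37

79 = 1·47 + 32
47 = 1·32 + 15
32 = 2·15 + 2
15 = 7·2 + 1
2 = 2·1 + 0
Back-substituting gives 47·37 ≡ 1 (mod 79).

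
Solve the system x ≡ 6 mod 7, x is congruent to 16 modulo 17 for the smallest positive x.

x ≡ 6 (mod 7) gives x ∈ {6, 13, 20, 27, 34, 41, 48, 55, …}.
The first of these with x mod 17 = 16 is 118.

118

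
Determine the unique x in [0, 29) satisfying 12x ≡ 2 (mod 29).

5

12⁻¹ ≡ 17 (mod 29) because 12·17 = 204 = 7·29 + 1.
So x ≡ 17·2 = 34 ≡ 5 (mod 29).
Check: 12·5 = 60 = 2·29 + 2.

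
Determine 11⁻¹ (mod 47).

47 = 4·11 + 3
11 = 3·3 + 2
3 = 1·2 + 1
2 = 2·1 + 0
Back-substituting gives 11·30 ≡ 1 (mod 47).

30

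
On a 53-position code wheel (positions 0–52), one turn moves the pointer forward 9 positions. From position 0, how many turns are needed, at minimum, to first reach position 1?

53 = 5·9 + 8
9 = 1·8 + 1
8 = 8·1 + 0
Back-substituting gives 9·6 ≡ 1 (mod 53).

6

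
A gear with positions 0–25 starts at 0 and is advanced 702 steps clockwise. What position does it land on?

702 = 27·26 + 0, so 702 mod 26 = 0.
(0 + 0) mod 26 = 0.

0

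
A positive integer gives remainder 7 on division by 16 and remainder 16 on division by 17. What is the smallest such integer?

135

x ≡ 7 (mod 16) gives x ∈ {7, 23, 39, 55, 71, 87, 103, 119, …}.
The first of these with x mod 17 = 16 is 135.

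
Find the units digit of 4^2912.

Powers of 4 mod 10 repeat with period 2: 4, 6.
2912 leaves remainder 0 on division by 2, so 4^2912 ends in 6.

6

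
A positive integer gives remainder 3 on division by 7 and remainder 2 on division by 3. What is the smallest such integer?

Since 3·5 ≡ 1 (mod 7), take x = 2 + 3·((3−2)·5 mod 7) = 2 + 3·5 = 17.
Check: 17 mod 7 = 3, 17 mod 3 = 2.

17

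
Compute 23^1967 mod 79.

55

By repeated squaring mod 79: 23^1≡23, 23^2≡55, 23^4≡23, 23^8≡55, 23^16≡23, 23^32≡55, 23^64≡23, 23^128≡55, 23^256≡23, 23^512≡55, 23^1024≡23.
Since 1967 = 1 + 2 + 4 + 8 + 32 + 128 + 256 + 512 + 1024 in binary, 23^1967 ≡ 23·55·23·55·55·55·23·55·23 ≡ 55 (mod 79).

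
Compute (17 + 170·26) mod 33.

15

170·26 = 4420.
4420 − 133·33 = 31, so 4420 ≡ 31 (mod 33).
(17 + 31) mod 33 = 15.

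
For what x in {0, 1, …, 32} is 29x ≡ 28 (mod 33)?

29⁻¹ ≡ 8 (mod 33) because 29·8 = 232 = 7·33 + 1.
Multiplying both sides by 8: x ≡ 8·28 = 224 ≡ 26 (mod 33).

26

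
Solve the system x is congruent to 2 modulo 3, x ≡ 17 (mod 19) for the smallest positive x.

17

x ≡ 2 (mod 3) gives x ∈ {2, 5, 8, 11, 14, 17}.
The first of these with x mod 19 = 17 is 17.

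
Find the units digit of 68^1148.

Powers of 8 mod 10 repeat with period 4: 8, 4, 2, 6.
1148 mod 4 = 0, so the last digit matches 8^4 = 6.

6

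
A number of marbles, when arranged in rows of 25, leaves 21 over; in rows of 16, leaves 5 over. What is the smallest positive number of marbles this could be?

21

x ≡ 5 (mod 16) gives x ∈ {5, 21}.
The first of these with x mod 25 = 21 is 21.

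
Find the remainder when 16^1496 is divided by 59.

By repeated squaring mod 59: 16^1≡16, 16^2≡20, 16^4≡46, 16^8≡51, 16^16≡5, 16^32≡25, 16^64≡35, 16^128≡45, 16^256≡19, 16^512≡7, 16^1024≡49.
Since 1496 = 8 + 16 + 64 + 128 + 256 + 1024 in binary, 16^1496 ≡ 51·5·35·45·19·49 ≡ 21 (mod 59).

21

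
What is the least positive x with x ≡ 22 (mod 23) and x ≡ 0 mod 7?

Since 7·10 ≡ 1 (mod 23), take x = 0 + 7·((22−0)·10 mod 23) = 0 + 7·13 = 91.
Check: 91 mod 23 = 22, 91 mod 7 = 0.

91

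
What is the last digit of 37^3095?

3

Powers of 7 mod 10 repeat with period 4: 7, 9, 3, 1.
3095 mod 4 = 3, so the last digit matches 7^3 = 3.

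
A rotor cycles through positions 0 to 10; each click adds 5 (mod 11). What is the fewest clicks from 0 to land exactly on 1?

5·9 = 45 = 4·11 + 1, so 5⁻¹ ≡ 9 (mod 11).

9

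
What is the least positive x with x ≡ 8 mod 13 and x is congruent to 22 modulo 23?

Since 23·4 ≡ 1 (mod 13), take x = 22 + 23·((8−22)·4 mod 13) = 22 + 23·9 = 229.
Check: 229 mod 13 = 8, 229 mod 23 = 22.

229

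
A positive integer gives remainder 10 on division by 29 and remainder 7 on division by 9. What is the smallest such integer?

97

x ≡ 7 (mod 9) gives x ∈ {7, 16, 25, 34, 43, 52, 61, 70, …}.
The first of these with x mod 29 = 10 is 97.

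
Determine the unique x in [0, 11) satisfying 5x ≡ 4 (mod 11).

3

5⁻¹ ≡ 9 (mod 11) because 5·9 = 45 = 4·11 + 1.
So x ≡ 9·4 = 36 ≡ 3 (mod 11).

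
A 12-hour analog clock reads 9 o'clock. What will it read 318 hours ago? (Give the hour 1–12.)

3

318 = 26·12 + 6, so 318 mod 12 = 6.
9 − 6 → 3 on a 12-hour dial.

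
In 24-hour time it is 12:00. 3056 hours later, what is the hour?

3056 − 127·24 = 8, so 3056 ≡ 8 (mod 24).
(12 + 8) mod 24 = 20.

20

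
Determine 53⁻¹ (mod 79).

3

53·3 = 159 = 2·79 + 1, so 53⁻¹ ≡ 3 (mod 79).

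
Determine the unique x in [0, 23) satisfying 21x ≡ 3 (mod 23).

21⁻¹ ≡ 11 (mod 23) because 21·11 = 231 = 10·23 + 1.
Multiplying both sides by 11: x ≡ 11·3 = 33 ≡ 10 (mod 23).

10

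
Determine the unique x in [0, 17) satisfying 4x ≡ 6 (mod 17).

10

4⁻¹ ≡ 13 (mod 17) because 4·13 = 52 = 3·17 + 1.
Multiplying both sides by 13: x ≡ 13·6 = 78 ≡ 10 (mod 17).
Check: 4·10 = 40 = 2·17 + 6.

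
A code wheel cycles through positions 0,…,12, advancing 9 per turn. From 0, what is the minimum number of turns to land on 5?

2

9⁻¹ ≡ 3 (mod 13) because 9·3 = 27 = 2·13 + 1.
Multiplying both sides by 3: x ≡ 3·5 = 15 ≡ 2 (mod 13).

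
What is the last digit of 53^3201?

3

The units digit of 53^n cycles with period 4: 3, 9, 7, 1, …
3201 mod 4 = 1, so the last digit matches 3^1 = 3.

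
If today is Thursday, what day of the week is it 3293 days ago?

Monday

3293 mod 7 = 3 (since 470·7 = 3290).
Thursday − 3 days → Monday.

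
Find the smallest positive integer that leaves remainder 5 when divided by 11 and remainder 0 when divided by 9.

x ≡ 0 (mod 9) gives x ∈ {0, 9, 18, 27}.
The first of these with x mod 11 = 5 is 27.

27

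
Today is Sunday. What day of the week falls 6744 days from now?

6744 mod 7 = 3 (since 963·7 = 6741).
Sunday + 3 days → Wednesday.

Wednesday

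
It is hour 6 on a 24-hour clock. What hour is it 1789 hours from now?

19

1789 mod 24 = 13 (since 74·24 = 1776).
(6 + 13) mod 24 = 19.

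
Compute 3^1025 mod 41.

Successive squares of 3 mod 41: 3^1≡3, 3^2≡9, 3^4≡40, 3^8≡1, 3^16≡1, 3^32≡1, 3^64≡1, 3^128≡1, 3^256≡1, 3^512≡1, 3^1024≡1.
Since 1025 = 1 + 1024 in binary, 3^1025 ≡ 3·1 ≡ 3 (mod 41).

3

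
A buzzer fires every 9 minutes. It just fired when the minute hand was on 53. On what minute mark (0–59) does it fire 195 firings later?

8

195·9 = 1755.
Dividing 1755 by 60 gives quotient 29 and remainder 15.
(53 + 15) mod 60 = 8.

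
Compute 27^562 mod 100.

Successive squares of 27 mod 100: 27^1≡27, 27^2≡29, 27^4≡41, 27^8≡81, 27^16≡61, 27^32≡21, 27^64≡41, 27^128≡81, 27^256≡61, 27^512≡21.
562 = 2 + 16 + 32 + 512, so 27^562 ≡ 29·61·21·21 ≡ 29 (mod 100).

29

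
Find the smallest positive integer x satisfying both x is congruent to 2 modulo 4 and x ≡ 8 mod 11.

x ≡ 2 (mod 4) gives x ∈ {2, 6, 10, 14, 18, 22, 26, 30}.
The first of these with x mod 11 = 8 is 30.

30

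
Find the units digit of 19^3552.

1

Powers of 9 mod 10 repeat with period 2: 9, 1.
3552 leaves remainder 0 on division by 2, so 19^3552 ends in 1.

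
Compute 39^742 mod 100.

By repeated squaring mod 100: 39^1≡39, 39^2≡21, 39^4≡41, 39^8≡81, 39^16≡61, 39^32≡21, 39^64≡41, 39^128≡81, 39^256≡61, 39^512≡21.
Since 742 = 2 + 4 + 32 + 64 + 128 + 512 in binary, 39^742 ≡ 21·41·21·41·81·21 ≡ 21 (mod 100).

21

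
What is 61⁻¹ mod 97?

35

61·35 = 2135 = 22·97 + 1, so 61⁻¹ ≡ 35 (mod 97).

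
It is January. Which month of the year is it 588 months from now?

January

588 mod 12 = 0 (since 49·12 = 588).
January + 0 months → January.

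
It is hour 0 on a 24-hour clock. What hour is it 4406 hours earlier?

10

4406 = 183·24 + 14, so 4406 mod 24 = 14.
(0 − 14) mod 24 = 10.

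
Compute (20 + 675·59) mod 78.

65

675·59 = 39825.
Dividing 39825 by 78 gives quotient 510 and remainder 45.
(20 + 45) mod 78 = 65.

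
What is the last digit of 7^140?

1

Last digits of 7^n: 7, 9, 3, 1 (period 4).
140 leaves remainder 0 on division by 4, so 7^140 ends in 1.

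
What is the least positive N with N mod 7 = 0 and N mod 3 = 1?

x ≡ 1 (mod 3) gives x ∈ {1, 4, 7}.
The first of these with x mod 7 = 0 is 7.

7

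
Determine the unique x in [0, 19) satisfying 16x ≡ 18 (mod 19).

16⁻¹ ≡ 6 (mod 19) because 16·6 = 96 = 5·19 + 1.
So x ≡ 6·18 = 108 ≡ 13 (mod 19).

13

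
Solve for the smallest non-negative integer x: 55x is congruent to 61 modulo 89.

27

The inverse of 55 mod 89 is 34 (since 55·34 = 1870 ≡ 1).
So x ≡ 34·61 = 2074 ≡ 27 (mod 89).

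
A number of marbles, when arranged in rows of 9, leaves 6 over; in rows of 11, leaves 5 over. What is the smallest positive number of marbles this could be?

60

x ≡ 6 (mod 9) gives x ∈ {6, 15, 24, 33, 42, 51, 60}.
The first of these with x mod 11 = 5 is 60.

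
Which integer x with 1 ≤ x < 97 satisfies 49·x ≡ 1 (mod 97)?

49·2 = 98 = 1·97 + 1, so 49⁻¹ ≡ 2 (mod 97).

2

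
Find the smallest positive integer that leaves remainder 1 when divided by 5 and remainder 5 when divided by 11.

x ≡ 1 (mod 5) gives x ∈ {1, 6, 11, 16}.
The first of these with x mod 11 = 5 is 16.

16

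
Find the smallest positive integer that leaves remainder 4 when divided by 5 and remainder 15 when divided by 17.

49

Since 17·3 ≡ 1 (mod 5), take x = 15 + 17·((4−15)·3 mod 5) = 15 + 17·2 = 49.
Check: 49 mod 5 = 4, 49 mod 17 = 15.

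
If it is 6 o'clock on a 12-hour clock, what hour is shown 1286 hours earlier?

Dividing 1286 by 12 gives quotient 107 and remainder 2.
6 − 2 → 4 on a 12-hour dial.

4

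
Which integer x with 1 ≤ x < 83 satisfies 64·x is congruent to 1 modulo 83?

64·48 = 3072 = 37·83 + 1, so 64⁻¹ ≡ 48 (mod 83).

48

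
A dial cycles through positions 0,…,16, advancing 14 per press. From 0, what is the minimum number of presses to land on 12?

13

The inverse of 14 mod 17 is 11 (since 14·11 = 154 ≡ 1).
So x ≡ 11·12 = 132 ≡ 13 (mod 17).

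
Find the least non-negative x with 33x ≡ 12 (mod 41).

19

33⁻¹ ≡ 5 (mod 41) because 33·5 = 165 = 4·41 + 1.
So x ≡ 5·12 = 60 ≡ 19 (mod 41).
Check: 33·19 = 627 = 15·41 + 12.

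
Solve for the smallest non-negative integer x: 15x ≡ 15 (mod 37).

1

The inverse of 15 mod 37 is 5 (since 15·5 = 75 ≡ 1).
So x ≡ 5·15 = 75 ≡ 1 (mod 37).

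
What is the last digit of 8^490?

The units digit of 8^n cycles with period 4: 8, 4, 2, 6, …
490 mod 4 = 2, so the last digit matches 8^2 = 4.

4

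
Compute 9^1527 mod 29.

9

By repeated squaring mod 29: 9^1≡9, 9^2≡23, 9^4≡7, 9^8≡20, 9^16≡23, 9^32≡7, 9^64≡20, 9^128≡23, 9^256≡7, 9^512≡20, 9^1024≡23.
Since 1527 = 1 + 2 + 4 + 16 + 32 + 64 + 128 + 256 + 1024 in binary, 9^1527 ≡ 9·23·7·23·7·20·23·7·23 ≡ 9 (mod 29).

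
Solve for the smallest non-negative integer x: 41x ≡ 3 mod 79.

41⁻¹ ≡ 27 (mod 79) because 41·27 = 1107 = 14·79 + 1.
Multiplying both sides by 27: x ≡ 27·3 = 81 ≡ 2 (mod 79).
Check: 41·2 = 82 = 1·79 + 3.

2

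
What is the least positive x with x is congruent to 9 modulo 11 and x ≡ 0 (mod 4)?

20

Since 4·3 ≡ 1 (mod 11), take x = 0 + 4·((9−0)·3 mod 11) = 0 + 4·5 = 20.
Check: 20 mod 11 = 9, 20 mod 4 = 0.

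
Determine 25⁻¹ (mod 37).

25·3 = 75 = 2·37 + 1, so 25⁻¹ ≡ 3 (mod 37).

3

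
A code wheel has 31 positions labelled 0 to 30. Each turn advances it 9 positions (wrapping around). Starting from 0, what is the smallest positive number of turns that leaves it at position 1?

7

31 = 3·9 + 4
9 = 2·4 + 1
4 = 4·1 + 0
Back-substituting gives 9·7 ≡ 1 (mod 31).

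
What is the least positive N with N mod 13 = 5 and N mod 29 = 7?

239

Since 29·9 ≡ 1 (mod 13), take x = 7 + 29·((5−7)·9 mod 13) = 7 + 29·8 = 239.
Check: 239 mod 13 = 5, 239 mod 29 = 7.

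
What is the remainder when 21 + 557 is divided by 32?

Dividing 557 by 32 gives quotient 17 and remainder 13.
(21 + 13) mod 32 = 2.

2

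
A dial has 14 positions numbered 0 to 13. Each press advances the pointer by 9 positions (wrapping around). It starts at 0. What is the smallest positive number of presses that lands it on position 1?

9⁻¹ ≡ 11 (mod 14) because 9·11 = 99 = 7·14 + 1.
Multiplying both sides by 11: x ≡ 11·1 = 11 ≡ 11 (mod 14).

11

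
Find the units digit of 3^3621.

3

Powers of 3 mod 10 repeat with period 4: 3, 9, 7, 1.
3621 leaves remainder 1 on division by 4, so 3^3621 ends in 3.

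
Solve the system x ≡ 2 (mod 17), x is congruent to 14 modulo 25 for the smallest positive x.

x ≡ 2 (mod 17) gives x ∈ {2, 19, 36, 53, 70, 87, 104, 121, …}.
The first of these with x mod 25 = 14 is 189.

189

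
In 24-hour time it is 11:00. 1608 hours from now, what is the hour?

Dividing 1608 by 24 gives quotient 67 and remainder 0.
(11 + 0) mod 24 = 11.

11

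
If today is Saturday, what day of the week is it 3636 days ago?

Dividing 3636 by 7 gives quotient 519 and remainder 3.
Saturday − 3 days → Wednesday.

Wednesday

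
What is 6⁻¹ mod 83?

14

83 = 13·6 + 5
6 = 1·5 + 1
5 = 5·1 + 0
Back-substituting gives 6·14 ≡ 1 (mod 83).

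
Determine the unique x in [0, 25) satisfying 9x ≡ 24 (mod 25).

11

The inverse of 9 mod 25 is 14 (since 9·14 = 126 ≡ 1).
Multiplying both sides by 14: x ≡ 14·24 = 336 ≡ 11 (mod 25).
Check: 9·11 = 99 = 3·25 + 24.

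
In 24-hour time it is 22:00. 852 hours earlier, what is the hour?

10

852 mod 24 = 12 (since 35·24 = 840).
(22 − 12) mod 24 = 10.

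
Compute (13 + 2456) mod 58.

33

Dividing 2456 by 58 gives quotient 42 and remainder 20.
(13 + 20) mod 58 = 33.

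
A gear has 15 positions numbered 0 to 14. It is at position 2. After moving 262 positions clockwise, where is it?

9

262 − 17·15 = 7, so 262 ≡ 7 (mod 15).
(2 + 7) mod 15 = 9.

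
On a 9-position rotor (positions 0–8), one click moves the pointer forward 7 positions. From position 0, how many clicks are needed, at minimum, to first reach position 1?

4

9 = 1·7 + 2
7 = 3·2 + 1
2 = 2·1 + 0
Back-substituting gives 7·4 ≡ 1 (mod 9).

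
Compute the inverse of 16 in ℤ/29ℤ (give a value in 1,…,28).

20

29 = 1·16 + 13
16 = 1·13 + 3
13 = 4·3 + 1
3 = 3·1 + 0
Back-substituting gives 16·20 ≡ 1 (mod 29).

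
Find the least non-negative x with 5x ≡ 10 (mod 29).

2

The inverse of 5 mod 29 is 6 (since 5·6 = 30 ≡ 1).
Multiplying both sides by 6: x ≡ 6·10 = 60 ≡ 2 (mod 29).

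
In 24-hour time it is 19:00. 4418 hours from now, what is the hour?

Dividing 4418 by 24 gives quotient 184 and remainder 2.
(19 + 2) mod 24 = 21.

21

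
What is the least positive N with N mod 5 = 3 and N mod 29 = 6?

Since 29·4 ≡ 1 (mod 5), take x = 6 + 29·((3−6)·4 mod 5) = 6 + 29·3 = 93.
Check: 93 mod 5 = 3, 93 mod 29 = 6.

93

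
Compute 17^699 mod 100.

Square-and-reduce mod 100: 17^1≡17, 17^2≡89, 17^4≡21, 17^8≡41, 17^16≡81, 17^32≡61, 17^64≡21, 17^128≡41, 17^256≡81, 17^512≡61.
699 = 1 + 2 + 8 + 16 + 32 + 128 + 512, so 17^699 ≡ 17·89·41·81·61·41·61 ≡ 53 (mod 100).

53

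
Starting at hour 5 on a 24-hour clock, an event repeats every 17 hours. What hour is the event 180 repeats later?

17

180·17 = 3060.
Dividing 3060 by 24 gives quotient 127 and remainder 12.
(5 + 12) mod 24 = 17.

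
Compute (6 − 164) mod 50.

164 − 3·50 = 14, so 164 ≡ 14 (mod 50).
(6 − 14) mod 50 = 42.

42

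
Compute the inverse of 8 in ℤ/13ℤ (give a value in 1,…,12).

8·5 = 40 = 3·13 + 1, so 8⁻¹ ≡ 5 (mod 13).

5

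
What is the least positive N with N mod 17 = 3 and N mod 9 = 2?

x ≡ 2 (mod 9) gives x ∈ {2, 11, 20}.
The first of these with x mod 17 = 3 is 20.

20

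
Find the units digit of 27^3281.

Powers of 7 mod 10 repeat with period 4: 7, 9, 3, 1.
3281 mod 4 = 1, so the last digit matches 7^1 = 7.

7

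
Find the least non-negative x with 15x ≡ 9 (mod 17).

The inverse of 15 mod 17 is 8 (since 15·8 = 120 ≡ 1).
Multiplying both sides by 8: x ≡ 8·9 = 72 ≡ 4 (mod 17).
Check: 15·4 = 60 = 3·17 + 9.

4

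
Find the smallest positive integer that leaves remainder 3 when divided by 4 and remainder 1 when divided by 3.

7

x ≡ 1 (mod 3) gives x ∈ {1, 4, 7}.
The first of these with x mod 4 = 3 is 7.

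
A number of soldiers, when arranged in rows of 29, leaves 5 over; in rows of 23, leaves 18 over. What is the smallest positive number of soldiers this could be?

x ≡ 18 (mod 23) gives x ∈ {18, 41, 64, 87, 110, 133, 156, 179}.
The first of these with x mod 29 = 5 is 179.

179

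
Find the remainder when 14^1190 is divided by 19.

Successive squares of 14 mod 19: 14^1≡14, 14^2≡6, 14^4≡17, 14^8≡4, 14^16≡16, 14^32≡9, 14^64≡5, 14^128≡6, 14^256≡17, 14^512≡4, 14^1024≡16.
Since 1190 = 2 + 4 + 32 + 128 + 1024 in binary, 14^1190 ≡ 6·17·9·6·16 ≡ 6 (mod 19).

6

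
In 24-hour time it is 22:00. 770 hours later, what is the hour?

0

770 mod 24 = 2 (since 32·24 = 768).
(22 + 2) mod 24 = 0.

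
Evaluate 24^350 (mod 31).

5

By repeated squaring mod 31: 24^1≡24, 24^2≡18, 24^4≡14, 24^8≡10, 24^16≡7, 24^32≡18, 24^64≡14, 24^128≡10, 24^256≡7.
350 = 2 + 4 + 8 + 16 + 64 + 256, so 24^350 ≡ 18·14·10·7·14·7 ≡ 5 (mod 31).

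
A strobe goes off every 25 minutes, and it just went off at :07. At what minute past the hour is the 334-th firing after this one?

17

334·25 = 8350.
8350 − 139·60 = 10, so 8350 ≡ 10 (mod 60).
(7 + 10) mod 60 = 17.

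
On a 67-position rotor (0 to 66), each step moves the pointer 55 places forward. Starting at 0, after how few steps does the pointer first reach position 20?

43

The inverse of 55 mod 67 is 39 (since 55·39 = 2145 ≡ 1).
Multiplying both sides by 39: x ≡ 39·20 = 780 ≡ 43 (mod 67).
Check: 55·43 = 2365 = 35·67 + 20.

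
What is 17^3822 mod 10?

Powers of 7 mod 10 repeat with period 4: 7, 9, 3, 1.
3822 leaves remainder 2 on division by 4, so 17^3822 ends in 9.

9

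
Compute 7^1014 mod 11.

3

By repeated squaring mod 11: 7^1≡7, 7^2≡5, 7^4≡3, 7^8≡9, 7^16≡4, 7^32≡5, 7^64≡3, 7^128≡9, 7^256≡4, 7^512≡5.
1014 = 2 + 4 + 16 + 32 + 64 + 128 + 256 + 512, so 7^1014 ≡ 5·3·4·5·3·9·4·5 ≡ 3 (mod 11).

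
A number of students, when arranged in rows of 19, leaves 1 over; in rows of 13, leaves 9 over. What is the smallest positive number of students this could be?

x ≡ 9 (mod 13) gives x ∈ {9, 22, 35, 48, 61, 74, 87, 100, …}.
The first of these with x mod 19 = 1 is 191.

191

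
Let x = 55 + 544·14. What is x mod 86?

544·14 = 7616.
7616 − 88·86 = 48, so 7616 ≡ 48 (mod 86).
(55 + 48) mod 86 = 17.

17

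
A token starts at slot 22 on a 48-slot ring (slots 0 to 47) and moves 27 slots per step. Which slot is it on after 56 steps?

46

56·27 = 1512.
1512 mod 48 = 24 (since 31·48 = 1488).
(22 + 24) mod 48 = 46.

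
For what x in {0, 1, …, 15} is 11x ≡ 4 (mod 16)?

12

11⁻¹ ≡ 3 (mod 16) because 11·3 = 33 = 2·16 + 1.
Multiplying both sides by 3: x ≡ 3·4 = 12 ≡ 12 (mod 16).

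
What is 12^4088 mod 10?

6

Last digits of 2^n: 2, 4, 8, 6 (period 4).
4088 leaves remainder 0 on division by 4, so 12^4088 ends in 6.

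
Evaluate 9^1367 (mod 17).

2

By repeated squaring mod 17: 9^1≡9, 9^2≡13, 9^4≡16, 9^8≡1, 9^16≡1, 9^32≡1, 9^64≡1, 9^128≡1, 9^256≡1, 9^512≡1, 9^1024≡1.
Since 1367 = 1 + 2 + 4 + 16 + 64 + 256 + 1024 in binary, 9^1367 ≡ 9·13·16·1·1·1·1 ≡ 2 (mod 17).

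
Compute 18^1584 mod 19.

By repeated squaring mod 19: 18^1≡18, 18^2≡1, 18^4≡1, 18^8≡1, 18^16≡1, 18^32≡1, 18^64≡1, 18^128≡1, 18^256≡1, 18^512≡1, 18^1024≡1.
1584 = 16 + 32 + 512 + 1024, so 18^1584 ≡ 1·1·1·1 ≡ 1 (mod 19).

1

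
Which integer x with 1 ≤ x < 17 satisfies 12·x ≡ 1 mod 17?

12·10 = 120 = 7·17 + 1, so 12⁻¹ ≡ 10 (mod 17).

10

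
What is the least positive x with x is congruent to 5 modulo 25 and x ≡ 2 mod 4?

Since 4·19 ≡ 1 (mod 25), take x = 2 + 4·((5−2)·19 mod 25) = 2 + 4·7 = 30.
Check: 30 mod 25 = 5, 30 mod 4 = 2.

30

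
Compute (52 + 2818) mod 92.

18

2818 mod 92 = 58 (since 30·92 = 2760).
(52 + 58) mod 92 = 18.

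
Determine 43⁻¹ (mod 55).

32

55 = 1·43 + 12
43 = 3·12 + 7
12 = 1·7 + 5
7 = 1·5 + 2
5 = 2·2 + 1
2 = 2·1 + 0
Back-substituting gives 43·32 ≡ 1 (mod 55).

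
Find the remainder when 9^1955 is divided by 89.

68

By repeated squaring mod 89: 9^1≡9, 9^2≡81, 9^4≡64, 9^8≡2, 9^16≡4, 9^32≡16, 9^64≡78, 9^128≡32, 9^256≡45, 9^512≡67, 9^1024≡39.
Since 1955 = 1 + 2 + 32 + 128 + 256 + 512 + 1024 in binary, 9^1955 ≡ 9·81·16·32·45·67·39 ≡ 68 (mod 89).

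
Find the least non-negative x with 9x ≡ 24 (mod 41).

9⁻¹ ≡ 32 (mod 41) because 9·32 = 288 = 7·41 + 1.
So x ≡ 32·24 = 768 ≡ 30 (mod 41).
Check: 9·30 = 270 = 6·41 + 24.

30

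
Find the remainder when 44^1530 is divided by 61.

60

By repeated squaring mod 61: 44^1≡44, 44^2≡45, 44^4≡12, 44^8≡22, 44^16≡57, 44^32≡16, 44^64≡12, 44^128≡22, 44^256≡57, 44^512≡16, 44^1024≡12.
Since 1530 = 2 + 8 + 16 + 32 + 64 + 128 + 256 + 1024 in binary, 44^1530 ≡ 45·22·57·16·12·22·57·12 ≡ 60 (mod 61).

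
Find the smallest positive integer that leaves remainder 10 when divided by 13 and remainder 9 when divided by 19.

218

x ≡ 10 (mod 13) gives x ∈ {10, 23, 36, 49, 62, 75, 88, 101, …}.
The first of these with x mod 19 = 9 is 218.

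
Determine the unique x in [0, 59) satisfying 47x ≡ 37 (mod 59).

47⁻¹ ≡ 54 (mod 59) because 47·54 = 2538 = 43·59 + 1.
Multiplying both sides by 54: x ≡ 54·37 = 1998 ≡ 51 (mod 59).

51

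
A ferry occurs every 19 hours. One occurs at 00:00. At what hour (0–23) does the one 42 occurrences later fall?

42·19 = 798.
798 = 33·24 + 6, so 798 mod 24 = 6.
(0 + 6) mod 24 = 6.

6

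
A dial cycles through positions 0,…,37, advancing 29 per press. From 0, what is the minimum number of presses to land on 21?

29⁻¹ ≡ 21 (mod 38) because 29·21 = 609 = 16·38 + 1.
So x ≡ 21·21 = 441 ≡ 23 (mod 38).
Check: 29·23 = 667 = 17·38 + 21.

23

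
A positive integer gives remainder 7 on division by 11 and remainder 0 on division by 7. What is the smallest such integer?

x ≡ 0 (mod 7) gives x ∈ {0, 7}.
The first of these with x mod 11 = 7 is 7.

7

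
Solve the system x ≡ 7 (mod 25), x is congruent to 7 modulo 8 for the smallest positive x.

7

x ≡ 7 (mod 8) gives x ∈ {7}.
The first of these with x mod 25 = 7 is 7.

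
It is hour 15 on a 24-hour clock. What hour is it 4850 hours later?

17

4850 mod 24 = 2 (since 202·24 = 4848).
(15 + 2) mod 24 = 17.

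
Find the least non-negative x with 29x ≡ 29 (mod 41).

1

29⁻¹ ≡ 17 (mod 41) because 29·17 = 493 = 12·41 + 1.
Multiplying both sides by 17: x ≡ 17·29 = 493 ≡ 1 (mod 41).
Check: 29·1 = 29 = 0·41 + 29.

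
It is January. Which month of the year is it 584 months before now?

Dividing 584 by 12 gives quotient 48 and remainder 8.
January − 8 months → May.

May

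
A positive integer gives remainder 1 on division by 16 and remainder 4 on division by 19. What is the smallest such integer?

x ≡ 1 (mod 16) gives x ∈ {1, 17, 33, 49, 65, 81, 97, 113, …}.
The first of these with x mod 19 = 4 is 289.

289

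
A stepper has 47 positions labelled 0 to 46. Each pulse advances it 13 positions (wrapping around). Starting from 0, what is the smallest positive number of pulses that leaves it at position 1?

29

47 = 3·13 + 8
13 = 1·8 + 5
8 = 1·5 + 3
5 = 1·3 + 2
3 = 1·2 + 1
2 = 2·1 + 0
Back-substituting gives 13·29 ≡ 1 (mod 47).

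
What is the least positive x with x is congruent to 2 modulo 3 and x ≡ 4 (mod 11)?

x ≡ 2 (mod 3) gives x ∈ {2, 5, 8, 11, 14, 17, 20, 23, …}.
The first of these with x mod 11 = 4 is 26.

26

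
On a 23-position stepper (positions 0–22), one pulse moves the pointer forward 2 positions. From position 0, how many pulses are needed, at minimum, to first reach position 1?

2·12 = 24 = 1·23 + 1, so 2⁻¹ ≡ 12 (mod 23).

12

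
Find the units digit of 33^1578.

9

Last digits of 3^n: 3, 9, 7, 1 (period 4).
1578 mod 4 = 2, so the last digit matches 3^2 = 9.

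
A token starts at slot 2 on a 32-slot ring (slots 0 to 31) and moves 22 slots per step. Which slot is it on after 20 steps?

26

20·22 = 440.
440 = 13·32 + 24, so 440 mod 32 = 24.
(2 + 24) mod 32 = 26.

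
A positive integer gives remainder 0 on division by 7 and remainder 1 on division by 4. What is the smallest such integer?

x ≡ 1 (mod 4) gives x ∈ {1, 5, 9, 13, 17, 21}.
The first of these with x mod 7 = 0 is 21.

21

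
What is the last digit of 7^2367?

3

The units digit of 7^n cycles with period 4: 7, 9, 3, 1, …
2367 mod 4 = 3, so the last digit matches 7^3 = 3.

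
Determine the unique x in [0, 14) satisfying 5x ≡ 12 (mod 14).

The inverse of 5 mod 14 is 3 (since 5·3 = 15 ≡ 1).
Multiplying both sides by 3: x ≡ 3·12 = 36 ≡ 8 (mod 14).
Check: 5·8 = 40 = 2·14 + 12.

8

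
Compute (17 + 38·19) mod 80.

19

38·19 = 722.
Dividing 722 by 80 gives quotient 9 and remainder 2.
(17 + 2) mod 80 = 19.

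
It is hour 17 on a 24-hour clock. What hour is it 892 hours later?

Dividing 892 by 24 gives quotient 37 and remainder 4.
(17 + 4) mod 24 = 21.

21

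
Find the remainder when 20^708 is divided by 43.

11

By repeated squaring mod 43: 20^1≡20, 20^2≡13, 20^4≡40, 20^8≡9, 20^16≡38, 20^32≡25, 20^64≡23, 20^128≡13, 20^256≡40, 20^512≡9.
Since 708 = 4 + 64 + 128 + 512 in binary, 20^708 ≡ 40·23·13·9 ≡ 11 (mod 43).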